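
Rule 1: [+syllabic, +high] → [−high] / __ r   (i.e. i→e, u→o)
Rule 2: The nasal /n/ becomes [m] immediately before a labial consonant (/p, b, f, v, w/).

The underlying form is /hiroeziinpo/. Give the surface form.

heroeziimpo

Rule 1 (pre-rhotic lowering): /i/ is a high vowel immediately before /r/, so it lowers to [e]. /hiroeziinpo/ → heroeziinpo.
Rule 2 (nasal place assimilation): /n/ precedes the labial consonant /p/, so it assimilates in place to [m]. /heroeziinpo/ → heroeziimpo.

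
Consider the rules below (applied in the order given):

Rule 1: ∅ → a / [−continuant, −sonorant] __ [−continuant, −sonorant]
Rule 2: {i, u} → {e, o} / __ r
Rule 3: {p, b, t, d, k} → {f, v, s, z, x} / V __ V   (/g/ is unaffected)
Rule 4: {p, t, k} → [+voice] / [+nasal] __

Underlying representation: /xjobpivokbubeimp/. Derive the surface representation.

Rule 1 (stop-cluster a-epenthesis): /b/ and /p/ form a stop–stop cluster, so [a] is inserted between them. /k/ and /b/ form a stop–stop cluster, so [a] is inserted between them. /xjobpivokbubeimp/ → xjobapivokabubeimp.
Rule 2 (pre-rhotic lowering): no segment meets the environment; /xjobapivokabubeimp/ is unchanged.
Rule 3 (intervocalic spirantization): /b/ is a stop between vowels /o/ and /a/, so it spirantizes to the fricative [v]. /p/ is a stop between vowels /a/ and /i/, so it spirantizes to the fricative [f]. /k/ is a stop between vowels /o/ and /a/, so it spirantizes to the fricative [x]. /b/ is a stop between vowels /a/ and /u/, so it spirantizes to the fricative [v]. /b/ is a stop between vowels /u/ and /e/, so it spirantizes to the fricative [v]. /xjobapivokabubeimp/ → xjovafivoxavuveimp.
Rule 4 (post-nasal voicing): /p/ is a voiceless stop immediately after the nasal /m/, so it voices to [b]. /xjovafivoxavuveimp/ → xjovafivoxavuveimb.

xjovafivoxavuveimb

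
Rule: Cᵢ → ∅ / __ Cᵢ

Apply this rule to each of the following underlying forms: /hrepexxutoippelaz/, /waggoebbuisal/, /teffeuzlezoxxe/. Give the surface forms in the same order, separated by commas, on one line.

hrepexutoipelaz, wagoebuisal, tefeuzlezoxe

/hrepexxutoippelaz/: /xx/ is a geminate; the first /x/ deletes. /pp/ is a geminate; the first /p/ deletes. → [hrepexutoipelaz].
/waggoebbuisal/: /gg/ is a geminate; the first /g/ deletes. /bb/ is a geminate; the first /b/ deletes. → [wagoebuisal].
/teffeuzlezoxxe/: /ff/ is a geminate; the first /f/ deletes. /xx/ is a geminate; the first /x/ deletes. → [tefeuzlezoxe].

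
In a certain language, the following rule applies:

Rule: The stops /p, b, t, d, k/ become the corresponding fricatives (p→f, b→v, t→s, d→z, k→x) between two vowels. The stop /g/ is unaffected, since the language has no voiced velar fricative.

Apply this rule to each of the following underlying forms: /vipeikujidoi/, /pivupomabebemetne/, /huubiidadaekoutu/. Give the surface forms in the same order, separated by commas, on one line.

vifeixujizoi, pivufomavevemetne, huuviizazaexousu

/vipeikujidoi/: /p/ is a stop between vowels /i/ and /e/, so it spirantizes to the fricative [f]. /k/ is a stop between vowels /i/ and /u/, so it spirantizes to the fricative [x]. /d/ is a stop between vowels /i/ and /o/, so it spirantizes to the fricative [z]. → [vifeixujizoi].
/pivupomabebemetne/: /p/ is a stop between vowels /u/ and /o/, so it spirantizes to the fricative [f]. /b/ is a stop between vowels /a/ and /e/, so it spirantizes to the fricative [v]. /b/ is a stop between vowels /e/ and /e/, so it spirantizes to the fricative [v]. → [pivufomavevemetne].
/huubiidadaekoutu/: /b/ is a stop between vowels /u/ and /i/, so it spirantizes to the fricative [v]. /d/ is a stop between vowels /i/ and /a/, so it spirantizes to the fricative [z]. /d/ is a stop between vowels /a/ and /a/, so it spirantizes to the fricative [z]. /k/ is a stop between vowels /e/ and /o/, so it spirantizes to the fricative [x]. /t/ is a stop between vowels /u/ and /u/, so it spirantizes to the fricative [s]. → [huuviizazaexousu].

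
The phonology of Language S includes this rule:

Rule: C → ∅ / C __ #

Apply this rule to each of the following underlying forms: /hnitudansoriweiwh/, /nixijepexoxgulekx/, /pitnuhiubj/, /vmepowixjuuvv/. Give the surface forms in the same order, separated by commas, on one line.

hnitudansoriweiw, nixijepexoxgulek, pitnuhiub, vmepowixjuuv

/hnitudansoriweiwh/: /h/ is the second consonant of a word-final cluster /wh/, so it deletes. → [hnitudansoriweiw].
/nixijepexoxgulekx/: /x/ is the second consonant of a word-final cluster /kx/, so it deletes. → [nixijepexoxgulek].
/pitnuhiubj/: /j/ is the second consonant of a word-final cluster /bj/, so it deletes. → [pitnuhiub].
/vmepowixjuuvv/: /v/ is the second consonant of a word-final cluster /vv/, so it deletes. → [vmepowixjuuv].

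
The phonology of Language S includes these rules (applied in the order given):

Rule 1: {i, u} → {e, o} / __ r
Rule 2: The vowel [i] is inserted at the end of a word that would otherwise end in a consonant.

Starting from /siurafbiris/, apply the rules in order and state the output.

siorafberisi

Rule 1 (pre-rhotic lowering): /u/ is a high vowel immediately before /r/, so it lowers to [o]. /i/ is a high vowel immediately before /r/, so it lowers to [e]. /siurafbiris/ → siorafberis.
Rule 2 (final i-epenthesis): the form ends in the consonant /s/, so [i] is inserted word-finally. /siorafberis/ → siorafberisi.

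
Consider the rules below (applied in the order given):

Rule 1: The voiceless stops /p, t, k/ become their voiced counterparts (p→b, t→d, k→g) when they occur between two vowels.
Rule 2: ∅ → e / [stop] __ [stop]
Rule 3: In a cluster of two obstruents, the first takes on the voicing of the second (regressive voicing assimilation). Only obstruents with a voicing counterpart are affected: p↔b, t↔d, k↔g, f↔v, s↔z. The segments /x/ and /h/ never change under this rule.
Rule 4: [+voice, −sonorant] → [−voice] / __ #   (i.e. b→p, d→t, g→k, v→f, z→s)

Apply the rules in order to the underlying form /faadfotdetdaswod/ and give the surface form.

faatfotedetedaswot

Rule 1 (intervocalic voicing): no segment meets the environment; /faadfotdetdaswod/ is unchanged.
Rule 2 (stop-cluster e-epenthesis): /t/ and /d/ form a stop–stop cluster, so [e] is inserted between them. /t/ and /d/ form a stop–stop cluster, so [e] is inserted between them. /faadfotdetdaswod/ → faadfotedetedaswod.
Rule 3 (regressive voicing assimilation): /d/ precedes the voiceless obstruent /f/, so it devoices to [t] by assimilation. /faadfotedetedaswod/ → faatfotedetedaswod.
Rule 4 (final devoicing): /d/ is a voiced obstruent in word-final position, so it devoices to [t]. /faatfotedetedaswod/ → faatfotedetedaswot.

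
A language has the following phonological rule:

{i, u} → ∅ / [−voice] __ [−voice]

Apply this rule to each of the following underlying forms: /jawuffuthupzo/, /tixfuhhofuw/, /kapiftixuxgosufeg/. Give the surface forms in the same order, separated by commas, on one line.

jawuffthpzo, txfhhofuw, kapftxxgosfeg

/jawuffuthupzo/: /u/ is a high vowel flanked by voiceless consonants /f/ and /t/, so it deletes. /u/ is a high vowel flanked by voiceless consonants /h/ and /p/, so it deletes. → [jawuffthpzo].
/tixfuhhofuw/: /i/ is a high vowel flanked by voiceless consonants /t/ and /x/, so it deletes. /u/ is a high vowel flanked by voiceless consonants /f/ and /h/, so it deletes. → [txfhhofuw].
/kapiftixuxgosufeg/: /i/ is a high vowel flanked by voiceless consonants /p/ and /f/, so it deletes. /i/ is a high vowel flanked by voiceless consonants /t/ and /x/, so it deletes. /u/ is a high vowel flanked by voiceless consonants /x/ and /x/, so it deletes. /u/ is a high vowel flanked by voiceless consonants /s/ and /f/, so it deletes. → [kapftxxgosfeg].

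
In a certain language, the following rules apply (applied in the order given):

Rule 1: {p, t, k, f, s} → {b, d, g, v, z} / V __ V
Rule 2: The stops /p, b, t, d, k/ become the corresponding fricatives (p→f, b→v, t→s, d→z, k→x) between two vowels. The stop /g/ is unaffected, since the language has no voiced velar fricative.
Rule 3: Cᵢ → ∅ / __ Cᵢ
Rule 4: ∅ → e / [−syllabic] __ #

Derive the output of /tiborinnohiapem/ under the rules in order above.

Rule 1 (intervocalic voicing): /p/ is a voiceless obstruent between vowels /a/ and /e/, so it voices to [b]. /tiborinnohiapem/ → tiborinnohiabem.
Rule 2 (intervocalic spirantization): /b/ is a stop between vowels /i/ and /o/, so it spirantizes to the fricative [v]. /b/ is a stop between vowels /a/ and /e/, so it spirantizes to the fricative [v]. /tiborinnohiabem/ → tivorinnohiavem.
Rule 3 (degemination): /nn/ is a geminate; the first /n/ deletes. /tivorinnohiavem/ → tivorinohiavem.
Rule 4 (final e-epenthesis): the form ends in the consonant /m/, so [e] is inserted word-finally. /tivorinohiavem/ → tivorinohiaveme.

tivorinohiaveme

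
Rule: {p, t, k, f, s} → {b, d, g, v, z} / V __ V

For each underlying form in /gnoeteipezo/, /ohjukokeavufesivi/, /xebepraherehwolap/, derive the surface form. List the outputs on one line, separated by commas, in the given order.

gnoedeibezo, ohjugogeavuvezivi, xebepraherehwolap

/gnoeteipezo/: /t/ is a voiceless obstruent between vowels /e/ and /e/, so it voices to [d]. /p/ is a voiceless obstruent between vowels /i/ and /e/, so it voices to [b]. → [gnoedeibezo].
/ohjukokeavufesivi/: /k/ is a voiceless obstruent between vowels /u/ and /o/, so it voices to [g]. /k/ is a voiceless obstruent between vowels /o/ and /e/, so it voices to [g]. /f/ is a voiceless obstruent between vowels /u/ and /e/, so it voices to [v]. /s/ is a voiceless obstruent between vowels /e/ and /i/, so it voices to [z]. → [ohjugogeavuvezivi].
/xebepraherehwolap/: the rule's environment is not met; surfaces unchanged as [xebepraherehwolap].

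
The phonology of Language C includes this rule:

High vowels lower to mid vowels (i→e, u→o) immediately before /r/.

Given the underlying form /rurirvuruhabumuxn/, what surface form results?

/u/ is a high vowel immediately before /r/, so it lowers to [o].
/i/ is a high vowel immediately before /r/, so it lowers to [e].
/u/ is a high vowel immediately before /r/, so it lowers to [o].
The other instances of /u/ do not occur in the required environment and remain unchanged.
Surface form: [rorervoruhabumuxn].

rorervoruhabumuxn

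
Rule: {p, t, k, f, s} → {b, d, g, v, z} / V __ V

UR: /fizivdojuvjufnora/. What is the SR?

fizivdojuvjufnora

No segment of /fizivdojuvjufnora/ meets the structural description of the rule, so the form surfaces unchanged.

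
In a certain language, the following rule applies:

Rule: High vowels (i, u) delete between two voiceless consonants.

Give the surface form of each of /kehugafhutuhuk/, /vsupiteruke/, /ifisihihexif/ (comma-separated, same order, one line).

/kehugafhutuhuk/: /u/ is a high vowel flanked by voiceless consonants /h/ and /t/, so it deletes. /u/ is a high vowel flanked by voiceless consonants /t/ and /h/, so it deletes. /u/ is a high vowel flanked by voiceless consonants /h/ and /k/, so it deletes. → [kehugafhthk].
/vsupiteruke/: /u/ is a high vowel flanked by voiceless consonants /s/ and /p/, so it deletes. /i/ is a high vowel flanked by voiceless consonants /p/ and /t/, so it deletes. → [vspteruke].
/ifisihihexif/: /i/ is a high vowel flanked by voiceless consonants /f/ and /s/, so it deletes. /i/ is a high vowel flanked by voiceless consonants /s/ and /h/, so it deletes. /i/ is a high vowel flanked by voiceless consonants /h/ and /h/, so it deletes. /i/ is a high vowel flanked by voiceless consonants /x/ and /f/, so it deletes. → [ifshhexf].

kehugafhthk, vspteruke, ifshhexf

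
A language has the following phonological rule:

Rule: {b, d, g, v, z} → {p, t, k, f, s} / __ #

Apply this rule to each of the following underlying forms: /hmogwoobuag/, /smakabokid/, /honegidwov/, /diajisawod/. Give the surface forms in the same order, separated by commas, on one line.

hmogwoobuak, smakabokit, honegidwof, diajisawot

/hmogwoobuag/: /g/ is a voiced obstruent in word-final position, so it devoices to [k]. → [hmogwoobuak].
/smakabokid/: /d/ is a voiced obstruent in word-final position, so it devoices to [t]. → [smakabokit].
/honegidwov/: /v/ is a voiced obstruent in word-final position, so it devoices to [f]. → [honegidwof].
/diajisawod/: /d/ is a voiced obstruent in word-final position, so it devoices to [t]. → [diajisawot].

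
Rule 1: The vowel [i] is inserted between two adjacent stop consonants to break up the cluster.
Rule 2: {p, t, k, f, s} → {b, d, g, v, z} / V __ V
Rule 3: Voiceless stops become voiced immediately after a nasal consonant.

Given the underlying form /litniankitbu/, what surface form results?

Rule 1 (stop-cluster i-epenthesis): /t/ and /b/ form a stop–stop cluster, so [i] is inserted between them. /litniankitbu/ → litniankitibu.
Rule 2 (intervocalic voicing): /t/ is a voiceless obstruent between vowels /i/ and /i/, so it voices to [d]. /litniankitibu/ → litniankidibu.
Rule 3 (post-nasal voicing): /k/ is a voiceless stop immediately after the nasal /n/, so it voices to [g]. /litniankidibu/ → litniangidibu.

litniangidibu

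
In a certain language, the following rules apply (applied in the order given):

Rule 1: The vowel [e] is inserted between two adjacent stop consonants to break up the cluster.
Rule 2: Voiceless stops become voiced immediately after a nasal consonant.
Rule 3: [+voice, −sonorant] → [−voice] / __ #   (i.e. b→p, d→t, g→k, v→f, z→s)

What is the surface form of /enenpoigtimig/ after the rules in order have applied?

enenboigetimik

Rule 1 (stop-cluster e-epenthesis): /g/ and /t/ form a stop–stop cluster, so [e] is inserted between them. /enenpoigtimig/ → enenpoigetimig.
Rule 2 (post-nasal voicing): /p/ is a voiceless stop immediately after the nasal /n/, so it voices to [b]. /enenpoigetimig/ → enenboigetimig.
Rule 3 (final devoicing): /g/ is a voiced obstruent in word-final position, so it devoices to [k]. /enenboigetimig/ → enenboigetimik.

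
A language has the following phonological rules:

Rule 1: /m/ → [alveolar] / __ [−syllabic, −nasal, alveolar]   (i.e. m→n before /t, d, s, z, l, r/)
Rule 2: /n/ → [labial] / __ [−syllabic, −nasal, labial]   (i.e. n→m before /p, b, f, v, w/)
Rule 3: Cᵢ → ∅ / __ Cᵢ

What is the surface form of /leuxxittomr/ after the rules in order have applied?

Rule 1 (nasal place assimilation): /m/ precedes the alveolar consonant /r/, so it assimilates in place to [n]. /leuxxittomr/ → leuxxittonr.
Rule 2 (nasal place assimilation): no segment meets the environment; /leuxxittonr/ is unchanged.
Rule 3 (degemination): /xx/ is a geminate; the first /x/ deletes. /tt/ is a geminate; the first /t/ deletes. /leuxxittonr/ → leuxitonr.

leuxitonr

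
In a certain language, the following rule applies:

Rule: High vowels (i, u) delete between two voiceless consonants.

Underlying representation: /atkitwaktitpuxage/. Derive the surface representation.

atktwakttpxage

/i/ is a high vowel flanked by voiceless consonants /k/ and /t/, so it deletes.
/i/ is a high vowel flanked by voiceless consonants /t/ and /t/, so it deletes.
/u/ is a high vowel flanked by voiceless consonants /p/ and /x/, so it deletes.
Surface form: [atktwakttpxage].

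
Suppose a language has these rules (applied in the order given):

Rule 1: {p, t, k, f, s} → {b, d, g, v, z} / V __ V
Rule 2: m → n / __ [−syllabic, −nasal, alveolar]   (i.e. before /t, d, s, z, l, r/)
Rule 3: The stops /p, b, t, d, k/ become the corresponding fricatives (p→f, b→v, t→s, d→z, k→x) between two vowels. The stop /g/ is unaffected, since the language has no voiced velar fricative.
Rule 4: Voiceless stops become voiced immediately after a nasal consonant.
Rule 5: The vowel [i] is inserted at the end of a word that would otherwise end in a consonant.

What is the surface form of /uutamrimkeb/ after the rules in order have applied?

uuzanrimgebi

Rule 1 (intervocalic voicing): /t/ is a voiceless obstruent between vowels /u/ and /a/, so it voices to [d]. /uutamrimkeb/ → uudamrimkeb.
Rule 2 (nasal place assimilation): /m/ precedes the alveolar consonant /r/, so it assimilates in place to [n]. /uudamrimkeb/ → uudanrimkeb.
Rule 3 (intervocalic spirantization): /d/ is a stop between vowels /u/ and /a/, so it spirantizes to the fricative [z]. /uudanrimkeb/ → uuzanrimkeb.
Rule 4 (post-nasal voicing): /k/ is a voiceless stop immediately after the nasal /m/, so it voices to [g]. /uuzanrimkeb/ → uuzanrimgeb.
Rule 5 (final i-epenthesis): the form ends in the consonant /b/, so [i] is inserted word-finally. /uuzanrimgeb/ → uuzanrimgebi.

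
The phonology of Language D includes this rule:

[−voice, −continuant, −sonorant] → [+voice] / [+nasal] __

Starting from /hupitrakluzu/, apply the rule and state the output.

hupitrakluzu

No segment of /hupitrakluzu/ meets the structural description of the rule, so the form surfaces unchanged.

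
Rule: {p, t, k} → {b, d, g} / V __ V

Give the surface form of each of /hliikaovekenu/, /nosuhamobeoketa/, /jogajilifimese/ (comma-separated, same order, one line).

/hliikaovekenu/: /k/ is a voiceless stop between vowels /i/ and /a/, so it voices to [g]. /k/ is a voiceless stop between vowels /e/ and /e/, so it voices to [g]. → [hliigaovegenu].
/nosuhamobeoketa/: /k/ is a voiceless stop between vowels /o/ and /e/, so it voices to [g]. /t/ is a voiceless stop between vowels /e/ and /a/, so it voices to [d]. → [nosuhamobeogeda].
/jogajilifimese/: the rule's environment is not met; surfaces unchanged as [jogajilifimese].

hliigaovegenu, nosuhamobeogeda, jogajilifimese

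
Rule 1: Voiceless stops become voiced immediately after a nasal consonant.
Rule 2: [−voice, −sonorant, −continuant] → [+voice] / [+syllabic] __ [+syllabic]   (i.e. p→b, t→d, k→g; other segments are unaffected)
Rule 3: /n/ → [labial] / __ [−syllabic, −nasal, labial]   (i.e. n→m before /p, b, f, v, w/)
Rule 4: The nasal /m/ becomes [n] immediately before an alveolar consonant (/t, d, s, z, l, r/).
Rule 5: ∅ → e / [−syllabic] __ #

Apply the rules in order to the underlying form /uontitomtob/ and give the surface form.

Rule 1 (post-nasal voicing): /t/ is a voiceless stop immediately after the nasal /n/, so it voices to [d]. /t/ is a voiceless stop immediately after the nasal /m/, so it voices to [d]. /uontitomtob/ → uonditomdob.
Rule 2 (intervocalic voicing): /t/ is a voiceless stop between vowels /i/ and /o/, so it voices to [d]. /uonditomdob/ → uondidomdob.
Rule 3 (nasal place assimilation): no segment meets the environment; /uondidomdob/ is unchanged.
Rule 4 (nasal place assimilation): /m/ precedes the alveolar consonant /d/, so it assimilates in place to [n]. /uondidomdob/ → uondidondob.
Rule 5 (final e-epenthesis): the form ends in the consonant /b/, so [e] is inserted word-finally. /uondidondob/ → uondidondobe.

uondidondobe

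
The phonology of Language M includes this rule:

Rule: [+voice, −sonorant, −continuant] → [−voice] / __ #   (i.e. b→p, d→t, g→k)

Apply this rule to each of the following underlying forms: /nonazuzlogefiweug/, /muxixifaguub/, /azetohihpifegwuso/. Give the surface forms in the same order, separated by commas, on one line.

nonazuzlogefiweuk, muxixifaguup, azetohihpifegwuso

/nonazuzlogefiweug/: /g/ is a voiced stop in word-final position, so it devoices to [k]. → [nonazuzlogefiweuk].
/muxixifaguub/: /b/ is a voiced stop in word-final position, so it devoices to [p]. → [muxixifaguup].
/azetohihpifegwuso/: the rule's environment is not met; surfaces unchanged as [azetohihpifegwuso].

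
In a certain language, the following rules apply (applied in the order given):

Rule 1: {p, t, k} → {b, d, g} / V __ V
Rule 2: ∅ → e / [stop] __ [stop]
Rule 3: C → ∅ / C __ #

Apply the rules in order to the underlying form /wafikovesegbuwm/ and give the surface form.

wafigovesegebuw

Rule 1 (intervocalic voicing): /k/ is a voiceless stop between vowels /i/ and /o/, so it voices to [g]. /wafikovesegbuwm/ → wafigovesegbuwm.
Rule 2 (stop-cluster e-epenthesis): /g/ and /b/ form a stop–stop cluster, so [e] is inserted between them. /wafigovesegbuwm/ → wafigovesegebuwm.
Rule 3 (final cluster simplification): /m/ is the second consonant of a word-final cluster /wm/, so it deletes. /wafigovesegebuwm/ → wafigovesegebuw.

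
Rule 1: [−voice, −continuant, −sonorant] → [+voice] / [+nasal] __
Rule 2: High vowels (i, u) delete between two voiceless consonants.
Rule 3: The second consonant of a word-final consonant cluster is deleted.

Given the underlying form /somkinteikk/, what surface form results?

somgindeik

Rule 1 (post-nasal voicing): /k/ is a voiceless stop immediately after the nasal /m/, so it voices to [g]. /t/ is a voiceless stop immediately after the nasal /n/, so it voices to [d]. /somkinteikk/ → somgindeikk.
Rule 2 (high vowel syncope): no segment meets the environment; /somgindeikk/ is unchanged.
Rule 3 (final cluster simplification): /k/ is the second consonant of a word-final cluster /kk/, so it deletes. /somgindeikk/ → somgindeik.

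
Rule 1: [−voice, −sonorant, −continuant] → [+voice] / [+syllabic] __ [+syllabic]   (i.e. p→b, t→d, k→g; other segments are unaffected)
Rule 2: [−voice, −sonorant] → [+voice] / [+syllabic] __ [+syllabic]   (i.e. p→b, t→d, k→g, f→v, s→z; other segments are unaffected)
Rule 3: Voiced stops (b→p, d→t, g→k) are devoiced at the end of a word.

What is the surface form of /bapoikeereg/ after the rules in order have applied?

Rule 1 (intervocalic voicing): /p/ is a voiceless stop between vowels /a/ and /o/, so it voices to [b]. /k/ is a voiceless stop between vowels /i/ and /e/, so it voices to [g]. /bapoikeereg/ → baboigeereg.
Rule 2 (intervocalic voicing): no segment meets the environment; /baboigeereg/ is unchanged.
Rule 3 (final devoicing): /g/ is a voiced stop in word-final position, so it devoices to [k]. /baboigeereg/ → baboigeerek.

baboigeerek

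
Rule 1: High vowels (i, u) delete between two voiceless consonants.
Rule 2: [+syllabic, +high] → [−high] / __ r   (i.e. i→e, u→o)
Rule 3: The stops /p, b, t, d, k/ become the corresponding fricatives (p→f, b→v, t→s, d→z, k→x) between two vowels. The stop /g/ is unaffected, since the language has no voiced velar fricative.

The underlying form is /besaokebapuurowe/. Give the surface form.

besaoxevafuorowe

Rule 1 (high vowel syncope): no segment meets the environment; /besaokebapuurowe/ is unchanged.
Rule 2 (pre-rhotic lowering): /u/ is a high vowel immediately before /r/, so it lowers to [o]. /besaokebapuurowe/ → besaokebapuorowe.
Rule 3 (intervocalic spirantization): /k/ is a stop between vowels /o/ and /e/, so it spirantizes to the fricative [x]. /b/ is a stop between vowels /e/ and /a/, so it spirantizes to the fricative [v]. /p/ is a stop between vowels /a/ and /u/, so it spirantizes to the fricative [f]. /besaokebapuorowe/ → besaoxevafuorowe.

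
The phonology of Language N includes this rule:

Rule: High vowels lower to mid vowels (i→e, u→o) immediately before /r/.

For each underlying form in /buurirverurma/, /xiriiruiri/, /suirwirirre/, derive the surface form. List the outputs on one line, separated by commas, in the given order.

/buurirverurma/: /u/ is a high vowel immediately before /r/, so it lowers to [o]. /i/ is a high vowel immediately before /r/, so it lowers to [e]. /u/ is a high vowel immediately before /r/, so it lowers to [o]. → [buorerverorma].
/xiriiruiri/: /i/ is a high vowel immediately before /r/, so it lowers to [e]. /i/ is a high vowel immediately before /r/, so it lowers to [e]. /i/ is a high vowel immediately before /r/, so it lowers to [e]. → [xerierueri].
/suirwirirre/: /i/ is a high vowel immediately before /r/, so it lowers to [e]. /i/ is a high vowel immediately before /r/, so it lowers to [e]. /i/ is a high vowel immediately before /r/, so it lowers to [e]. → [suerwererre].

buorerverorma, xerierueri, suerwererre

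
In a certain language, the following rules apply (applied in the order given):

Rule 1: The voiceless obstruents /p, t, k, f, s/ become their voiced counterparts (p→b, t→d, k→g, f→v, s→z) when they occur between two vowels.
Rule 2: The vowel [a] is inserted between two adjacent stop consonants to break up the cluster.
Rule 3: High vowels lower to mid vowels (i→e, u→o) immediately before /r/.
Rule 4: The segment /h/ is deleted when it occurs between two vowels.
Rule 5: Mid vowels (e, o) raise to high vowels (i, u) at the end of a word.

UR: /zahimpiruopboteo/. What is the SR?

Rule 1 (intervocalic voicing): /t/ is a voiceless obstruent between vowels /o/ and /e/, so it voices to [d]. /zahimpiruopboteo/ → zahimpiruopbodeo.
Rule 2 (stop-cluster a-epenthesis): /p/ and /b/ form a stop–stop cluster, so [a] is inserted between them. /zahimpiruopbodeo/ → zahimpiruopabodeo.
Rule 3 (pre-rhotic lowering): /i/ is a high vowel immediately before /r/, so it lowers to [e]. /zahimpiruopabodeo/ → zahimperuopabodeo.
Rule 4 (intervocalic h-deletion): /h/ occurs between vowels /a/ and /i/, so it deletes. /zahimperuopabodeo/ → zaimperuopabodeo.
Rule 5 (final vowel raising): /o/ is a mid vowel in word-final position, so it raises to [u]. /zaimperuopabodeo/ → zaimperuopabodeu.

zaimperuopabodeu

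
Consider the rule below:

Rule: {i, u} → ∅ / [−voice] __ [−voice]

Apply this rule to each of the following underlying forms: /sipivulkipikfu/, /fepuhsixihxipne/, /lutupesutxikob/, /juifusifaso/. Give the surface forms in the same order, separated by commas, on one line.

/sipivulkipikfu/: /i/ is a high vowel flanked by voiceless consonants /s/ and /p/, so it deletes. /i/ is a high vowel flanked by voiceless consonants /k/ and /p/, so it deletes. /i/ is a high vowel flanked by voiceless consonants /p/ and /k/, so it deletes. → [spivulkpkfu].
/fepuhsixihxipne/: /u/ is a high vowel flanked by voiceless consonants /p/ and /h/, so it deletes. /i/ is a high vowel flanked by voiceless consonants /s/ and /x/, so it deletes. /i/ is a high vowel flanked by voiceless consonants /x/ and /h/, so it deletes. /i/ is a high vowel flanked by voiceless consonants /x/ and /p/, so it deletes. → [fephsxhxpne].
/lutupesutxikob/: /u/ is a high vowel flanked by voiceless consonants /t/ and /p/, so it deletes. /u/ is a high vowel flanked by voiceless consonants /s/ and /t/, so it deletes. /i/ is a high vowel flanked by voiceless consonants /x/ and /k/, so it deletes. → [lutpestxkob].
/juifusifaso/: /u/ is a high vowel flanked by voiceless consonants /f/ and /s/, so it deletes. /i/ is a high vowel flanked by voiceless consonants /s/ and /f/, so it deletes. → [juifsfaso].

spivulkpkfu, fephsxhxpne, lutpestxkob, juifsfaso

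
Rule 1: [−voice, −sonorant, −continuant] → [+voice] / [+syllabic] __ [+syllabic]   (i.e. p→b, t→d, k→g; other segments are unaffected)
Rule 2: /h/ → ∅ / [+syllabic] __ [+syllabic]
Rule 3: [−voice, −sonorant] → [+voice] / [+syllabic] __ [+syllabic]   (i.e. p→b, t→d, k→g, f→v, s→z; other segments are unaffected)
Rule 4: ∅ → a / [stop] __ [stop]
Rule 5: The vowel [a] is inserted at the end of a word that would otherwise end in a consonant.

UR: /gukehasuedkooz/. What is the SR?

gugeazuedakooza

Rule 1 (intervocalic voicing): /k/ is a voiceless stop between vowels /u/ and /e/, so it voices to [g]. /gukehasuedkooz/ → gugehasuedkooz.
Rule 2 (intervocalic h-deletion): /h/ occurs between vowels /e/ and /a/, so it deletes. /gugehasuedkooz/ → gugeasuedkooz.
Rule 3 (intervocalic voicing): /s/ is a voiceless obstruent between vowels /a/ and /u/, so it voices to [z]. /gugeasuedkooz/ → gugeazuedkooz.
Rule 4 (stop-cluster a-epenthesis): /d/ and /k/ form a stop–stop cluster, so [a] is inserted between them. /gugeazuedkooz/ → gugeazuedakooz.
Rule 5 (final a-epenthesis): the form ends in the consonant /z/, so [a] is inserted word-finally. /gugeazuedakooz/ → gugeazuedakooza.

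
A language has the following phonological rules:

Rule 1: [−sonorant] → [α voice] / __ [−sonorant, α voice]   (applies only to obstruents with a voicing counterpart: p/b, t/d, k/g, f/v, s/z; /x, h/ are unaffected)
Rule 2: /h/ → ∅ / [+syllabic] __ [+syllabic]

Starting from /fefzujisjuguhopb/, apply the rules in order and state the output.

fevzujisjuguobb

Rule 1 (regressive voicing assimilation): /f/ precedes the voiced obstruent /z/, so it voices to [v] by assimilation. /p/ precedes the voiced obstruent /b/, so it voices to [b] by assimilation. /fefzujisjuguhopb/ → fevzujisjuguhobb.
Rule 2 (intervocalic h-deletion): /h/ occurs between vowels /u/ and /o/, so it deletes. /fevzujisjuguhobb/ → fevzujisjuguobb.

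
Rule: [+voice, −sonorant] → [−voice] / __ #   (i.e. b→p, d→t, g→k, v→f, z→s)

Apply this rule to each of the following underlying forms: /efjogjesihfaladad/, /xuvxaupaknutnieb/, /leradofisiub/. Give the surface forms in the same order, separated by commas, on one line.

/efjogjesihfaladad/: /d/ is a voiced obstruent in word-final position, so it devoices to [t]. → [efjogjesihfaladat].
/xuvxaupaknutnieb/: /b/ is a voiced obstruent in word-final position, so it devoices to [p]. → [xuvxaupaknutniep].
/leradofisiub/: /b/ is a voiced obstruent in word-final position, so it devoices to [p]. → [leradofisiup].

efjogjesihfaladat, xuvxaupaknutniep, leradofisiup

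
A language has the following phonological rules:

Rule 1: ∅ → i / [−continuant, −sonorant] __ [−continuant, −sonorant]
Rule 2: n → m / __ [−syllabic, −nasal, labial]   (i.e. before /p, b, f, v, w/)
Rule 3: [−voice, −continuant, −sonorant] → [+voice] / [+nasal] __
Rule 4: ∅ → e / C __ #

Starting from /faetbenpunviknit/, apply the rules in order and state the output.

faetibembumviknite

Rule 1 (stop-cluster i-epenthesis): /t/ and /b/ form a stop–stop cluster, so [i] is inserted between them. /faetbenpunviknit/ → faetibenpunviknit.
Rule 2 (nasal place assimilation): /n/ precedes the labial consonant /p/, so it assimilates in place to [m]. /n/ precedes the labial consonant /v/, so it assimilates in place to [m]. /faetibenpunviknit/ → faetibempumviknit.
Rule 3 (post-nasal voicing): /p/ is a voiceless stop immediately after the nasal /m/, so it voices to [b]. /faetibempumviknit/ → faetibembumviknit.
Rule 4 (final e-epenthesis): the form ends in the consonant /t/, so [e] is inserted word-finally. /faetibembumviknit/ → faetibembumviknite.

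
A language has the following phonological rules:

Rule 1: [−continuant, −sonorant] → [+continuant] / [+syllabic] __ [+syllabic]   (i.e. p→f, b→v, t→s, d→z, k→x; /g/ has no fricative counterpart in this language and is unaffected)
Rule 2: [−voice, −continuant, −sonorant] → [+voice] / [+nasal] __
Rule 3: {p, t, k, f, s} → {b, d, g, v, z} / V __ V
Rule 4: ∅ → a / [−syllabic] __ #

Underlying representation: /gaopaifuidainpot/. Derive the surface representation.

Rule 1 (intervocalic spirantization): /p/ is a stop between vowels /o/ and /a/, so it spirantizes to the fricative [f]. /d/ is a stop between vowels /i/ and /a/, so it spirantizes to the fricative [z]. /gaopaifuidainpot/ → gaofaifuizainpot.
Rule 2 (post-nasal voicing): /p/ is a voiceless stop immediately after the nasal /n/, so it voices to [b]. /gaofaifuizainpot/ → gaofaifuizainbot.
Rule 3 (intervocalic voicing): /f/ is a voiceless obstruent between vowels /o/ and /a/, so it voices to [v]. /f/ is a voiceless obstruent between vowels /i/ and /u/, so it voices to [v]. /gaofaifuizainbot/ → gaovaivuizainbot.
Rule 4 (final a-epenthesis): the form ends in the consonant /t/, so [a] is inserted word-finally. /gaovaivuizainbot/ → gaovaivuizainbota.

gaovaivuizainbota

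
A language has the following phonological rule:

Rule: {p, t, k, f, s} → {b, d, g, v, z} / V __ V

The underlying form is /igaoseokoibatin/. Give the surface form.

igaozeogoibadin

/s/ is a voiceless obstruent between vowels /o/ and /e/, so it voices to [z].
/k/ is a voiceless obstruent between vowels /o/ and /o/, so it voices to [g].
/t/ is a voiceless obstruent between vowels /a/ and /i/, so it voices to [d].
Surface form: [igaozeogoibadin].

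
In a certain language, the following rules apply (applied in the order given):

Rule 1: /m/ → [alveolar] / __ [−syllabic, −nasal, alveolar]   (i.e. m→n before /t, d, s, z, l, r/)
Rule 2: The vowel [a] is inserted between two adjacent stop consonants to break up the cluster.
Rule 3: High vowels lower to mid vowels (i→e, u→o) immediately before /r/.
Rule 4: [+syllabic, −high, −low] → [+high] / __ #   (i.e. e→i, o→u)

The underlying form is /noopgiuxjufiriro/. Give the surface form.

noopagiuxjufereru

Rule 1 (nasal place assimilation): no segment meets the environment; /noopgiuxjufiriro/ is unchanged.
Rule 2 (stop-cluster a-epenthesis): /p/ and /g/ form a stop–stop cluster, so [a] is inserted between them. /noopgiuxjufiriro/ → noopagiuxjufiriro.
Rule 3 (pre-rhotic lowering): /i/ is a high vowel immediately before /r/, so it lowers to [e]. /i/ is a high vowel immediately before /r/, so it lowers to [e]. /noopagiuxjufiriro/ → noopagiuxjuferero.
Rule 4 (final vowel raising): /o/ is a mid vowel in word-final position, so it raises to [u]. /noopagiuxjuferero/ → noopagiuxjufereru.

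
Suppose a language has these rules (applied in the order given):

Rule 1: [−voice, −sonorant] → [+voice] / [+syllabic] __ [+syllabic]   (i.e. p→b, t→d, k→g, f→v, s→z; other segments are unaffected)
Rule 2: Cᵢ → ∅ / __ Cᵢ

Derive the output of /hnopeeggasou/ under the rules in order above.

hnobeegazou

Rule 1 (intervocalic voicing): /p/ is a voiceless obstruent between vowels /o/ and /e/, so it voices to [b]. /s/ is a voiceless obstruent between vowels /a/ and /o/, so it voices to [z]. /hnopeeggasou/ → hnobeeggazou.
Rule 2 (degemination): /gg/ is a geminate; the first /g/ deletes. /hnobeeggazou/ → hnobeegazou.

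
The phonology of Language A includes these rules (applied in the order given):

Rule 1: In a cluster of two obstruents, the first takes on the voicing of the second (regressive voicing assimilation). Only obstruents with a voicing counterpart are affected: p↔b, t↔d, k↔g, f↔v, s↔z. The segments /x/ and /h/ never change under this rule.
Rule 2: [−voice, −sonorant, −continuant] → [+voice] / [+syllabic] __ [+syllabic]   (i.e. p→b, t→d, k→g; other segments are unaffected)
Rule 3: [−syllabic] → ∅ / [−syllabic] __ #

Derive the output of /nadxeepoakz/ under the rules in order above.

natxeeboag

Rule 1 (regressive voicing assimilation): /d/ precedes the voiceless obstruent /x/, so it devoices to [t] by assimilation. /k/ precedes the voiced obstruent /z/, so it voices to [g] by assimilation. /nadxeepoakz/ → natxeepoagz.
Rule 2 (intervocalic voicing): /p/ is a voiceless stop between vowels /e/ and /o/, so it voices to [b]. /natxeepoagz/ → natxeeboagz.
Rule 3 (final cluster simplification): /z/ is the second consonant of a word-final cluster /gz/, so it deletes. /natxeeboagz/ → natxeeboag.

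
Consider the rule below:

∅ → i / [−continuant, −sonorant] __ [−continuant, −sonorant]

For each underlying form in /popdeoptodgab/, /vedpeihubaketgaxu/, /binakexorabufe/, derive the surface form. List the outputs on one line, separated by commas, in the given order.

popideopitodigab, vedipeihubaketigaxu, binakexorabufe

/popdeoptodgab/: /p/ and /d/ form a stop–stop cluster, so [i] is inserted between them. /p/ and /t/ form a stop–stop cluster, so [i] is inserted between them. /d/ and /g/ form a stop–stop cluster, so [i] is inserted between them. → [popideopitodigab].
/vedpeihubaketgaxu/: /d/ and /p/ form a stop–stop cluster, so [i] is inserted between them. /t/ and /g/ form a stop–stop cluster, so [i] is inserted between them. → [vedipeihubaketigaxu].
/binakexorabufe/: the rule's environment is not met; surfaces unchanged as [binakexorabufe].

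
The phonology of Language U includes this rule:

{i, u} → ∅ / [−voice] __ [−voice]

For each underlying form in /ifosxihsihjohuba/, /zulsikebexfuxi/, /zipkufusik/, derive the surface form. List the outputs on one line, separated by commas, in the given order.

ifosxhshjohuba, zulskebexfxi, zipkfsk

/ifosxihsihjohuba/: /i/ is a high vowel flanked by voiceless consonants /x/ and /h/, so it deletes. /i/ is a high vowel flanked by voiceless consonants /s/ and /h/, so it deletes. → [ifosxhshjohuba].
/zulsikebexfuxi/: /i/ is a high vowel flanked by voiceless consonants /s/ and /k/, so it deletes. /u/ is a high vowel flanked by voiceless consonants /f/ and /x/, so it deletes. → [zulskebexfxi].
/zipkufusik/: /u/ is a high vowel flanked by voiceless consonants /k/ and /f/, so it deletes. /u/ is a high vowel flanked by voiceless consonants /f/ and /s/, so it deletes. /i/ is a high vowel flanked by voiceless consonants /s/ and /k/, so it deletes. → [zipkfsk].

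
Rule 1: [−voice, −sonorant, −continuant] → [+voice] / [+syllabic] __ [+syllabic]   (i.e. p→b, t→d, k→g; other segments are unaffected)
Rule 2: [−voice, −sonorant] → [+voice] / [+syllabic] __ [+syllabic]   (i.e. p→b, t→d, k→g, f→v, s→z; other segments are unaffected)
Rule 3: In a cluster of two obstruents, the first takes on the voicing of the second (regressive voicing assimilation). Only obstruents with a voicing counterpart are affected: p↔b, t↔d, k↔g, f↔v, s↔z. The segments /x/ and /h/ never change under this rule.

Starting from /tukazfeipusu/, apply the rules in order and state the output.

Rule 1 (intervocalic voicing): /k/ is a voiceless stop between vowels /u/ and /a/, so it voices to [g]. /p/ is a voiceless stop between vowels /i/ and /u/, so it voices to [b]. /tukazfeipusu/ → tugazfeibusu.
Rule 2 (intervocalic voicing): /s/ is a voiceless obstruent between vowels /u/ and /u/, so it voices to [z]. /tugazfeibusu/ → tugazfeibuzu.
Rule 3 (regressive voicing assimilation): /z/ precedes the voiceless obstruent /f/, so it devoices to [s] by assimilation. /tugazfeibuzu/ → tugasfeibuzu.

tugasfeibuzu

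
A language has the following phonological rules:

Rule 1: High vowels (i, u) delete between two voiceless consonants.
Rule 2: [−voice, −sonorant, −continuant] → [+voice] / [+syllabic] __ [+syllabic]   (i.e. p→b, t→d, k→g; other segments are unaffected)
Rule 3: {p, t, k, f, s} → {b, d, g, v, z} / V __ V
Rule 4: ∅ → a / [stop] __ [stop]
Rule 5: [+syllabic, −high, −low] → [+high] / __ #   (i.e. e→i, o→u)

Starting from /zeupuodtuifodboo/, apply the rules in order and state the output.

Rule 1 (high vowel syncope): no segment meets the environment; /zeupuodtuifodboo/ is unchanged.
Rule 2 (intervocalic voicing): /p/ is a voiceless stop between vowels /u/ and /u/, so it voices to [b]. /zeupuodtuifodboo/ → zeubuodtuifodboo.
Rule 3 (intervocalic voicing): /f/ is a voiceless obstruent between vowels /i/ and /o/, so it voices to [v]. /zeubuodtuifodboo/ → zeubuodtuivodboo.
Rule 4 (stop-cluster a-epenthesis): /d/ and /t/ form a stop–stop cluster, so [a] is inserted between them. /d/ and /b/ form a stop–stop cluster, so [a] is inserted between them. /zeubuodtuivodboo/ → zeubuodatuivodaboo.
Rule 5 (final vowel raising): /o/ is a mid vowel in word-final position, so it raises to [u]. /zeubuodatuivodaboo/ → zeubuodatuivodabou.

zeubuodatuivodabou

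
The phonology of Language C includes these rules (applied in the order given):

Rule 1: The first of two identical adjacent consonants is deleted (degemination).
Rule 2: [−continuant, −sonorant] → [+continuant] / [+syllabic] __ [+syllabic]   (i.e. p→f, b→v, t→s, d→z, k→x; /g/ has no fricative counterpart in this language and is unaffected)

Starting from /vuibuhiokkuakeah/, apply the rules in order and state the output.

Rule 1 (degemination): /kk/ is a geminate; the first /k/ deletes. /vuibuhiokkuakeah/ → vuibuhiokuakeah.
Rule 2 (intervocalic spirantization): /b/ is a stop between vowels /i/ and /u/, so it spirantizes to the fricative [v]. /k/ is a stop between vowels /o/ and /u/, so it spirantizes to the fricative [x]. /k/ is a stop between vowels /a/ and /e/, so it spirantizes to the fricative [x]. /vuibuhiokuakeah/ → vuivuhioxuaxeah.

vuivuhioxuaxeah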